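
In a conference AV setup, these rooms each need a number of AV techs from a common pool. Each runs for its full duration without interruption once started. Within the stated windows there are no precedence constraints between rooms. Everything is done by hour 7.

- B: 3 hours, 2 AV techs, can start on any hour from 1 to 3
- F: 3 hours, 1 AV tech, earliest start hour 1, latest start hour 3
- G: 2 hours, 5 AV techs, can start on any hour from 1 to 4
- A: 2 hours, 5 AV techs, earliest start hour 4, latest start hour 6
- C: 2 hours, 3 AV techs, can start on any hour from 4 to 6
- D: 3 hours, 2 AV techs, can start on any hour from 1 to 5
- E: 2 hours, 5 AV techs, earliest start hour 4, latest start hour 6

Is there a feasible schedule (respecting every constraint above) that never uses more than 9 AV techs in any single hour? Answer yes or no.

Schedule B@1, F@1, G@1, A@4, C@6, D@3, E@6: h1:8  h2:8  h3:5  h4:7  h5:7  h6:8  h7:8 — peak 8 ≤ 9.

yes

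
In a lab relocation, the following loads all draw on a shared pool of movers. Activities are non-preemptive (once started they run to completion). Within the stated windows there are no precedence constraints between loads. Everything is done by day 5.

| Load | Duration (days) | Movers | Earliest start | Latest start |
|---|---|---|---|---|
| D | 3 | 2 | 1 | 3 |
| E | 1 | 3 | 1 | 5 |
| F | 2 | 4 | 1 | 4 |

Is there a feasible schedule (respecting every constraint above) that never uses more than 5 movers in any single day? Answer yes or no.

Schedule D@1, E@1, F@4: d1:5  d2:2  d3:2  d4:4  d5:4 — peak 5 ≤ 5.

yes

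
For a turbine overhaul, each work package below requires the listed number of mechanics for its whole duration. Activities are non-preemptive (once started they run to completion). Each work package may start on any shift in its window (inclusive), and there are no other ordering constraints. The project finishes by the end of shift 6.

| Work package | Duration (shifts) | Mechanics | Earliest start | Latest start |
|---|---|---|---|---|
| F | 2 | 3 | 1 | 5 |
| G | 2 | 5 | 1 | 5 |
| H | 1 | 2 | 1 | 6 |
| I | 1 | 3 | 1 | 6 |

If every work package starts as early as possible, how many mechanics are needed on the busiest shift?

Early-start schedule: F@1, G@1, H@1, I@1.
Load per shift: shift 1: 13, shift 2: 8, shift 3: 0, shift 4: 0, shift 5: 0, shift 6: 0.
Peak is 13.

13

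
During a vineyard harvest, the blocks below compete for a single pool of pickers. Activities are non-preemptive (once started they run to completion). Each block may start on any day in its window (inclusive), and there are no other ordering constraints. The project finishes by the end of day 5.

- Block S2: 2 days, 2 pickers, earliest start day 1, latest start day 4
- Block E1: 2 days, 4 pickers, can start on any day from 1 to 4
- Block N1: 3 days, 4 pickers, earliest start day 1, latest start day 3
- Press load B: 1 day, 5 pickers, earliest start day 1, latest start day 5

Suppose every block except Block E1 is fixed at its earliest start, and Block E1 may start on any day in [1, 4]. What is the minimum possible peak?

Block E1@1: d1:15  d2:10  d3:4  d4:0  d5:0 → peak 15
Block E1@2: d1:11  d2:10  d3:8  d4:0  d5:0 → peak 11
Block E1@3: d1:11  d2:6  d3:8  d4:4  d5:0 → peak 11
Block E1@4: d1:11  d2:6  d3:4  d4:4  d5:4 → peak 11
Best is Block E1@2, peak 11.

11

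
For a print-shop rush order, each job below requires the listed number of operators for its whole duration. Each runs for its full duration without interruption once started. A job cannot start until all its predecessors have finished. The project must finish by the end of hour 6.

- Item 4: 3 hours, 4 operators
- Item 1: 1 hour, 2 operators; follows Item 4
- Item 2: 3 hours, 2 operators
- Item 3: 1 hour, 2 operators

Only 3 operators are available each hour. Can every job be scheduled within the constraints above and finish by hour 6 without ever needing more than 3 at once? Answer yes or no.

no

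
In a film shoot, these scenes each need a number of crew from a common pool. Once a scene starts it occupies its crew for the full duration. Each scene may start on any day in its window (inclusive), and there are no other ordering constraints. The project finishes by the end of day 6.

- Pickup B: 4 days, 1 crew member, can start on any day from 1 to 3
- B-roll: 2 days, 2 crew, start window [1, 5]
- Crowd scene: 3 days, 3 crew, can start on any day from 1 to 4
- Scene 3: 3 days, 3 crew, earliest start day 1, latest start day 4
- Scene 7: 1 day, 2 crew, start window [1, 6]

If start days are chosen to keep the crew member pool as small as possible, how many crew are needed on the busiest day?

Early-start (Pickup B@1, B-roll@1, Crowd scene@1, Scene 3@1, Scene 7@1) gives peak 11: d1:11  d2:9  d3:7  d4:1  d5:0  d6:0.
Shift Scene 3→4, Scene 7→3.
Schedule Pickup B@1, B-roll@1, Crowd scene@1, Scene 3@4, Scene 7@3: d1:6  d2:6  d3:6  d4:4  d5:3  d6:3 — peak 6.

6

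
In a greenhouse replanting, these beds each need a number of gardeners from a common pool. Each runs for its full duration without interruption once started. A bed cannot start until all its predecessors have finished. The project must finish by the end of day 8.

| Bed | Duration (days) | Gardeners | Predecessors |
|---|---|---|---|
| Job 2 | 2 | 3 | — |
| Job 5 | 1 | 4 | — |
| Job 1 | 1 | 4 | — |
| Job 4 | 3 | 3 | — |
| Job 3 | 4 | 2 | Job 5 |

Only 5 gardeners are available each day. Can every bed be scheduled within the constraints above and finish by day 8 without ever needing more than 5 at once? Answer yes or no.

Schedule Job 2@1, Job 5@3, Job 1@4, Job 4@5, Job 3@5: d1:3  d2:3  d3:4  d4:4  d5:5  d6:5  d7:5  d8:2 — peak 5 ≤ 5.

yes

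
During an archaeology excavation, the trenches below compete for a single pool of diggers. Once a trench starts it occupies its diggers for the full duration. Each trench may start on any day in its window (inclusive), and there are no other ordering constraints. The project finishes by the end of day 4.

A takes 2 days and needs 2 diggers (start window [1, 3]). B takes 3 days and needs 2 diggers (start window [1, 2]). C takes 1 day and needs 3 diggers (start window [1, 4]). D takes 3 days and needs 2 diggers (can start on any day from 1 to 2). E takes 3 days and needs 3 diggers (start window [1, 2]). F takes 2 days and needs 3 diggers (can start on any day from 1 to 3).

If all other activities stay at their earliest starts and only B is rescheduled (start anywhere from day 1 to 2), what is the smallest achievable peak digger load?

B@1: d1:15  d2:12  d3:7  d4:0 → peak 15
B@2: d1:13  d2:12  d3:7  d4:2 → peak 13
Best is B@2, peak 13.

13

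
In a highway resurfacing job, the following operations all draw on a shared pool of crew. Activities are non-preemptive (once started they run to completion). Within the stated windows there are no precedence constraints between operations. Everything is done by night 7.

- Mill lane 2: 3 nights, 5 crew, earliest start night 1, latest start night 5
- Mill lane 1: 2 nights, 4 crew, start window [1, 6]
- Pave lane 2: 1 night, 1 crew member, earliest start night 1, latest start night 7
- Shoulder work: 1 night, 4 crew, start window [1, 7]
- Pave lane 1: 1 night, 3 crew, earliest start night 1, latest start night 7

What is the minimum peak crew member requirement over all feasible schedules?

Early-start (Mill lane 2@1, Mill lane 1@1, Pave lane 2@1, Shoulder work@1, Pave lane 1@1) gives peak 17: n1:17  n2:9  n3:5  n4:0  n5:0  n6:0  n7:0.
Shift Mill lane 1→4, Pave lane 2→4, Shoulder work→6, Pave lane 1→7.
Schedule Mill lane 2@1, Mill lane 1@4, Pave lane 2@4, Shoulder work@6, Pave lane 1@7: n1:5  n2:5  n3:5  n4:5  n5:4  n6:4  n7:3 — peak 5.
Total crew member-nights = 31 over 7 nights ⇒ peak ≥ ⌈31/7⌉ = 5, so 5 is optimal.

5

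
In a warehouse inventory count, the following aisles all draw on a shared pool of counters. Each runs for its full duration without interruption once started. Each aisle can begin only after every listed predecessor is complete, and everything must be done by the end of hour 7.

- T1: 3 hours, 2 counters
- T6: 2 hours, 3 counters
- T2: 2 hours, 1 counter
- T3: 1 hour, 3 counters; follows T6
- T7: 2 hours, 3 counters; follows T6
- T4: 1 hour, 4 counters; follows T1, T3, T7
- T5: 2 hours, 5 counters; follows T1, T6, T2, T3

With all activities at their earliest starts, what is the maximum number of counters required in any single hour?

9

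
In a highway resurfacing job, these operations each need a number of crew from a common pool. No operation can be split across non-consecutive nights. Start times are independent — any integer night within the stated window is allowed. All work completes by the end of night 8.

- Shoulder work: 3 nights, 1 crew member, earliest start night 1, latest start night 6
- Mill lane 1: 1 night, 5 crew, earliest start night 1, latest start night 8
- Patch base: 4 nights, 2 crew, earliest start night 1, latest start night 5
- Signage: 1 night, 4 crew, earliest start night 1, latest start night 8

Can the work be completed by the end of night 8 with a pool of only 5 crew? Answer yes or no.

yes

Schedule Shoulder work@1, Mill lane 1@4, Patch base@5, Signage@1: n1:5  n2:1  n3:1  n4:5  n5:2  n6:2  n7:2  n8:2 — peak 5 ≤ 5.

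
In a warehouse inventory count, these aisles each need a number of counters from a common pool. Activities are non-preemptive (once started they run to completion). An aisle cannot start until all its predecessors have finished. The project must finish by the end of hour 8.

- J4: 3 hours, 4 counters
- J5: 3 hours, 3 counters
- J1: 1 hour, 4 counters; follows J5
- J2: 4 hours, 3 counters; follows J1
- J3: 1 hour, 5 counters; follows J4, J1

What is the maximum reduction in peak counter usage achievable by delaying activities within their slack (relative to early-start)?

Early-start peak: h1:7  h2:7  h3:7  h4:4  h5:8  h6:3  h7:3  h8:3 ⇒ 8.
Leveled (J4@1, J5@1, J1@4, J2@5, J3@5): h1:7  h2:7  h3:7  h4:4  h5:8  h6:3  h7:3  h8:3 ⇒ 8.
Reduction 8 − 8 = 0.

0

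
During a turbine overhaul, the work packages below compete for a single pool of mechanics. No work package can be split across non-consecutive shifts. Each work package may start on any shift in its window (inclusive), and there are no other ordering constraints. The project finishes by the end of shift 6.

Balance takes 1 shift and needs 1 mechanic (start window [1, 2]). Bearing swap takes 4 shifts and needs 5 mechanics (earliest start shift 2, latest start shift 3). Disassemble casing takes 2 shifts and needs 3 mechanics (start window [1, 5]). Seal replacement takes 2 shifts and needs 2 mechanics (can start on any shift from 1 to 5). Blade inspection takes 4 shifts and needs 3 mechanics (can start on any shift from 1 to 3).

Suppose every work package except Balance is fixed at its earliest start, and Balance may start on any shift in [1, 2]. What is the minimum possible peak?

13

Balance@1: s1:9  s2:13  s3:8  s4:8  s5:5  s6:0 → peak 13
Balance@2: s1:8  s2:14  s3:8  s4:8  s5:5  s6:0 → peak 14
Best is Balance@1, peak 13.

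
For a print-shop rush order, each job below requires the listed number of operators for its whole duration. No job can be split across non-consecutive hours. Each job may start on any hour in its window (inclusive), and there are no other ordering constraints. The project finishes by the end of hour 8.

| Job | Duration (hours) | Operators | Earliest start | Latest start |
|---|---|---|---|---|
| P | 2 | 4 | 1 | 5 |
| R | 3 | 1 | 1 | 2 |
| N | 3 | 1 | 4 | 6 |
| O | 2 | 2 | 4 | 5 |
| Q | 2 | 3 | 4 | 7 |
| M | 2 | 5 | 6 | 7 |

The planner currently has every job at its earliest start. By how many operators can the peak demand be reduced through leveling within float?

0

Early-start peak: h1:5  h2:5  h3:1  h4:6  h5:6  h6:6  h7:5  h8:0 ⇒ 6.
Leveled (P@1, R@1, N@4, O@4, Q@4, M@6): h1:5  h2:5  h3:1  h4:6  h5:6  h6:6  h7:5  h8:0 ⇒ 6.
Reduction 6 − 6 = 0.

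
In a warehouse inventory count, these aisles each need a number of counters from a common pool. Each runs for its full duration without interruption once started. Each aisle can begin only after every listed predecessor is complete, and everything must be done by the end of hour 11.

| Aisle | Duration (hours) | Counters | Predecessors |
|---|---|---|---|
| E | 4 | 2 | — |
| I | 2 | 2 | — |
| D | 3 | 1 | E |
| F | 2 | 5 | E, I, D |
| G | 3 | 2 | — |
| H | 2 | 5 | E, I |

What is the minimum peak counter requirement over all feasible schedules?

5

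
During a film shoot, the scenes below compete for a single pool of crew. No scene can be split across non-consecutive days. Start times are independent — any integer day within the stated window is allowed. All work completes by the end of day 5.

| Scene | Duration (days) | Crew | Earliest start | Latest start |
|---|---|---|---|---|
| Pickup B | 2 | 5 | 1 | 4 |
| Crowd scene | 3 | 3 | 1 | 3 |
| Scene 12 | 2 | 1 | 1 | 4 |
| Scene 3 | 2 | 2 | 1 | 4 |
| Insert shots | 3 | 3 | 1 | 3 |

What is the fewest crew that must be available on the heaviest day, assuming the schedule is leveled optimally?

Early-start (Pickup B@1, Crowd scene@1, Scene 12@1, Scene 3@1, Insert shots@1) gives peak 14: d1:14  d2:14  d3:6  d4:0  d5:0.
Shift Crowd scene→3, Scene 12→3, Insert shots→3.
Schedule Pickup B@1, Crowd scene@3, Scene 12@3, Scene 3@1, Insert shots@3: d1:7  d2:7  d3:7  d4:7  d5:6 — peak 7.
Total crew member-days = 34 over 5 days ⇒ peak ≥ ⌈34/5⌉ = 7, so 7 is optimal.

7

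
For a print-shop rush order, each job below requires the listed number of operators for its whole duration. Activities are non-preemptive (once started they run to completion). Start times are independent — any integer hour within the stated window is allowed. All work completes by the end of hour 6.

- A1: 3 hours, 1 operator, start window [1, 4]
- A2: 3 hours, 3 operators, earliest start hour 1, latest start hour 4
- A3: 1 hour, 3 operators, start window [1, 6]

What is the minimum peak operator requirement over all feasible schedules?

4

Early-start (A1@1, A2@1, A3@1) gives peak 7: h1:7  h2:4  h3:4  h4:0  h5:0  h6:0.
Shift A3→4.
Schedule A1@1, A2@1, A3@4: h1:4  h2:4  h3:4  h4:3  h5:0  h6:0 — peak 4.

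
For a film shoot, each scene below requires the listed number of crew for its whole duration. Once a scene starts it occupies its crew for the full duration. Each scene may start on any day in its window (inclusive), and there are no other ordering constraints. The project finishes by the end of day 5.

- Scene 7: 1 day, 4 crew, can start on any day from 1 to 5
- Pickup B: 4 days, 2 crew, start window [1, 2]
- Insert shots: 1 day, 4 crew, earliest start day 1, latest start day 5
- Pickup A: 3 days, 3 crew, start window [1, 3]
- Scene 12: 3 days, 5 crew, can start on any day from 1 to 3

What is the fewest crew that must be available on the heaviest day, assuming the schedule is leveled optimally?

10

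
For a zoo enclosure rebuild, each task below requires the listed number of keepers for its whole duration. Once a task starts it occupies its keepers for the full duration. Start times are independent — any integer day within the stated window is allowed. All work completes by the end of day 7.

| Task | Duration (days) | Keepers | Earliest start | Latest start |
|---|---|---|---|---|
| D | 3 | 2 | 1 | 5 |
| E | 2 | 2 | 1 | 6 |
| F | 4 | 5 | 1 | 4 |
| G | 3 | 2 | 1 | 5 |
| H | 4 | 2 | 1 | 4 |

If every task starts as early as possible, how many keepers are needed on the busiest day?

13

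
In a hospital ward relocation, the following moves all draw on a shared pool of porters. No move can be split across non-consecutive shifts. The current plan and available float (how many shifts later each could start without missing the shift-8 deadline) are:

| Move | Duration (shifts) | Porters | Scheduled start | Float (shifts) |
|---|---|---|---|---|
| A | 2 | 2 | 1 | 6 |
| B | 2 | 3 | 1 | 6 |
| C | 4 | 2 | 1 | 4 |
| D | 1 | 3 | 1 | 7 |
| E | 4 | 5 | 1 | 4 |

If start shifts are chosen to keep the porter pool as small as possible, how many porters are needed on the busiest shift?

Early-start (A@1, B@1, C@1, D@1, E@1) gives peak 15: s1:15  s2:12  s3:7  s4:7  s5:0  s6:0  s7:0  s8:0.
Shift D→3, E→4.
Schedule A@1, B@1, C@1, D@3, E@4: s1:7  s2:7  s3:5  s4:7  s5:5  s6:5  s7:5  s8:0 — peak 7.

7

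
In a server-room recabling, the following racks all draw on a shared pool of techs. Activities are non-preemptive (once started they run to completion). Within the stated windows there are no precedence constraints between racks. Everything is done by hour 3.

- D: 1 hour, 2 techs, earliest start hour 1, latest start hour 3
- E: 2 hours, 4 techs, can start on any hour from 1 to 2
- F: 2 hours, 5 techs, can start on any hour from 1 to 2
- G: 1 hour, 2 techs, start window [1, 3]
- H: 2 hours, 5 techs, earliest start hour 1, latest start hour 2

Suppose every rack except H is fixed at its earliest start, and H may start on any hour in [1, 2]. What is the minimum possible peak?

H@1: h1:18  h2:14  h3:0 → peak 18
H@2: h1:13  h2:14  h3:5 → peak 14
Best is H@2, peak 14.

14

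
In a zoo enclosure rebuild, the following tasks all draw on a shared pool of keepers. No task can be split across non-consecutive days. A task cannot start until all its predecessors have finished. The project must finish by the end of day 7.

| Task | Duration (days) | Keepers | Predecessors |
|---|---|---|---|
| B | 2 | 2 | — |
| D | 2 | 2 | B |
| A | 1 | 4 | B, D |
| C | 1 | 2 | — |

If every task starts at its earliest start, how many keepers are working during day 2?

At early start, day 2 has: B.
Demand: 2 = 2.

2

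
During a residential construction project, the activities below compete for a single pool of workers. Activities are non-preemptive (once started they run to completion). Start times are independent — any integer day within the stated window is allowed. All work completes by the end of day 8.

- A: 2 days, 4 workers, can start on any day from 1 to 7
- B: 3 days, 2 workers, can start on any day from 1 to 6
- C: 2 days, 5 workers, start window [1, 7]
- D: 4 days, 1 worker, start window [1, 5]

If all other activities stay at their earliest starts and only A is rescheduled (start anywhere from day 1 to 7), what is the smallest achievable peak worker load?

8

A@1: d1:12  d2:12  d3:3  d4:1  d5:0  d6:0  d7:0  d8:0 → peak 12
A@2: d1:8  d2:12  d3:7  d4:1  d5:0  d6:0  d7:0  d8:0 → peak 12
A@3: d1:8  d2:8  d3:7  d4:5  d5:0  d6:0  d7:0  d8:0 → peak 8
A@4: d1:8  d2:8  d3:3  d4:5  d5:4  d6:0  d7:0  d8:0 → peak 8
A@5: d1:8  d2:8  d3:3  d4:1  d5:4  d6:4  d7:0  d8:0 → peak 8
A@6: d1:8  d2:8  d3:3  d4:1  d5:0  d6:4  d7:4  d8:0 → peak 8
A@7: d1:8  d2:8  d3:3  d4:1  d5:0  d6:0  d7:4  d8:4 → peak 8
Best is A@3, peak 8.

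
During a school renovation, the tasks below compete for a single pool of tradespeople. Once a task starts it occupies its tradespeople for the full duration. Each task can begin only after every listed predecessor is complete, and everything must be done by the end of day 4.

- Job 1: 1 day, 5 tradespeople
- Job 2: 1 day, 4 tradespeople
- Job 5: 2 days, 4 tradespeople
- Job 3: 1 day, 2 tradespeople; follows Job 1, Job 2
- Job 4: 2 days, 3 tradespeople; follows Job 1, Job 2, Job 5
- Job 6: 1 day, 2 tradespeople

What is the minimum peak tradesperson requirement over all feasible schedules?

Early-start (Job 1@1, Job 2@1, Job 5@1, Job 3@2, Job 4@3, Job 6@1) gives peak 15: d1:15  d2:6  d3:3  d4:3.
Shift Job 2→2, Job 3→3, Job 6→3.
Schedule Job 1@1, Job 2@2, Job 5@1, Job 3@3, Job 4@3, Job 6@3: d1:9  d2:8  d3:7  d4:3 — peak 9.

9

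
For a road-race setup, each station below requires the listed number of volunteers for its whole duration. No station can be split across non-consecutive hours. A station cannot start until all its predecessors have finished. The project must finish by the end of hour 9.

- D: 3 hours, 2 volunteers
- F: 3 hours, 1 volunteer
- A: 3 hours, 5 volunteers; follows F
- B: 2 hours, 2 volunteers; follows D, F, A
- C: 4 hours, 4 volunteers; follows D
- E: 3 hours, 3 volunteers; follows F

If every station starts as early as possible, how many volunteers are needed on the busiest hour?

12

Early-start schedule: D@1, F@1, A@4, B@7, C@4, E@4.
Load per hour: hour 1: 3, hour 2: 3, hour 3: 3, hour 4: 12, hour 5: 12, hour 6: 12, hour 7: 6, hour 8: 2, hour 9: 0.
Peak is 12.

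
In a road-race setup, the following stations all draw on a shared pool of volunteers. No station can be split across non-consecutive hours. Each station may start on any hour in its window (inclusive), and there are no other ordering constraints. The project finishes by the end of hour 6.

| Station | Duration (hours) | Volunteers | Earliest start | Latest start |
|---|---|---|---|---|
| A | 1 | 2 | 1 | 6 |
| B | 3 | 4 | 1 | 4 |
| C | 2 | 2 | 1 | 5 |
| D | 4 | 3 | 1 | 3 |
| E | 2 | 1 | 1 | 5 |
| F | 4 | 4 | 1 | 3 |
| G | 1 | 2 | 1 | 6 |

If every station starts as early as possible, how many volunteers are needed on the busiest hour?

Early-start schedule: A@1, B@1, C@1, D@1, E@1, F@1, G@1.
Load per hour: hour 1: 18, hour 2: 14, hour 3: 11, hour 4: 7, hour 5: 0, hour 6: 0.
Peak is 18.

18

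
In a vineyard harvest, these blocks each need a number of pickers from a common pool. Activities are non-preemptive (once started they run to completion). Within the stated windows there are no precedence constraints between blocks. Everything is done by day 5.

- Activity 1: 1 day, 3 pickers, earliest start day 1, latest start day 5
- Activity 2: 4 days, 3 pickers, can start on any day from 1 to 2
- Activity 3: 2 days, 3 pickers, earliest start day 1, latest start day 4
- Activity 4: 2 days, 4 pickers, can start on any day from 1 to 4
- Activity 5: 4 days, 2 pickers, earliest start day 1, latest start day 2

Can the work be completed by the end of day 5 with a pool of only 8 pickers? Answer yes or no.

The minimum achievable peak is 9; 8 < 9, so no feasible schedule stays within the cap.

no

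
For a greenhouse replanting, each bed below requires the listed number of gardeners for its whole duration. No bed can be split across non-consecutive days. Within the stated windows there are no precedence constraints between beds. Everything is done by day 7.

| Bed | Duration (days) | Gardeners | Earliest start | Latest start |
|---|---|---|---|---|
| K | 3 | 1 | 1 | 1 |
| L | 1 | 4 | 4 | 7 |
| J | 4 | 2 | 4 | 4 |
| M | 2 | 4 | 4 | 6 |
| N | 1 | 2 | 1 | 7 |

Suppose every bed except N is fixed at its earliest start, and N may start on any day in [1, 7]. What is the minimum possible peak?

N@1: d1:3  d2:1  d3:1  d4:10  d5:6  d6:2  d7:2 → peak 10
N@2: d1:1  d2:3  d3:1  d4:10  d5:6  d6:2  d7:2 → peak 10
N@3: d1:1  d2:1  d3:3  d4:10  d5:6  d6:2  d7:2 → peak 10
N@4: d1:1  d2:1  d3:1  d4:12  d5:6  d6:2  d7:2 → peak 12
N@5: d1:1  d2:1  d3:1  d4:10  d5:8  d6:2  d7:2 → peak 10
N@6: d1:1  d2:1  d3:1  d4:10  d5:6  d6:4  d7:2 → peak 10
N@7: d1:1  d2:1  d3:1  d4:10  d5:6  d6:2  d7:4 → peak 10
Best is N@1, peak 10.

10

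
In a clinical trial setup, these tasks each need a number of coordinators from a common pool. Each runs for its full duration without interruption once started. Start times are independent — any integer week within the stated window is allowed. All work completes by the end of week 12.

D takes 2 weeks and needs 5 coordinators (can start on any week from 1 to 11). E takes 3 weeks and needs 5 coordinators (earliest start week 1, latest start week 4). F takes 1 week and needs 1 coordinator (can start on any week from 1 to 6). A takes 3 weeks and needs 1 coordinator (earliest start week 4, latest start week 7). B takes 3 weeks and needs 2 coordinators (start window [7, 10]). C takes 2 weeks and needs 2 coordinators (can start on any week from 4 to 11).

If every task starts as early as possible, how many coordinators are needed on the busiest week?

Early-start schedule: D@1, E@1, F@1, A@4, B@7, C@4.
Load per week: week 1: 11, week 2: 10, week 3: 5, week 4: 3, week 5: 3, week 6: 1, week 7: 2, week 8: 2, week 9: 2, week 10: 0, week 11: 0, week 12: 0.
Peak is 11.

11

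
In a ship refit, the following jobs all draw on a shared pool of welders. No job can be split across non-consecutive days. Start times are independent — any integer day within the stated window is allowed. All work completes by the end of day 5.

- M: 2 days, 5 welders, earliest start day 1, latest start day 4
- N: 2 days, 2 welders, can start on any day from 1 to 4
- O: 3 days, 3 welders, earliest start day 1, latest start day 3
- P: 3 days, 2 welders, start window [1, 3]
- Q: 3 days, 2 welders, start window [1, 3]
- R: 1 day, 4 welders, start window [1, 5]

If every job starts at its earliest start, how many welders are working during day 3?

At early start, day 3 has: O, P, Q.
Demand: 3 + 2 + 2 = 7.

7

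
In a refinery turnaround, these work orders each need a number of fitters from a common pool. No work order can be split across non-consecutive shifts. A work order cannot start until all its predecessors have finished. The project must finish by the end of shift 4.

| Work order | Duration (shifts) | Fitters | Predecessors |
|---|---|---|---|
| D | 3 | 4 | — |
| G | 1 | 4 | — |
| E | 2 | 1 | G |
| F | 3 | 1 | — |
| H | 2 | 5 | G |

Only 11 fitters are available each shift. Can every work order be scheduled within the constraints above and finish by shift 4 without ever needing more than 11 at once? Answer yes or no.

yes

Schedule D@1, G@1, E@2, F@1, H@2: s1:9  s2:11  s3:11  s4:0 — peak 11 ≤ 11.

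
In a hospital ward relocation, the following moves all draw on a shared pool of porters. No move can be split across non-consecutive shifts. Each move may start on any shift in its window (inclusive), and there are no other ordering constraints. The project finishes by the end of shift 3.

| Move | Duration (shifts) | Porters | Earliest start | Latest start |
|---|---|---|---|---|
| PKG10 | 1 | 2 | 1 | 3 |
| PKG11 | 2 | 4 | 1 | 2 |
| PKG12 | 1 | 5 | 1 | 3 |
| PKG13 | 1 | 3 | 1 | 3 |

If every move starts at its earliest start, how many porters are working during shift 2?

4

At early start, shift 2 has: PKG11.
Demand: 4 = 4.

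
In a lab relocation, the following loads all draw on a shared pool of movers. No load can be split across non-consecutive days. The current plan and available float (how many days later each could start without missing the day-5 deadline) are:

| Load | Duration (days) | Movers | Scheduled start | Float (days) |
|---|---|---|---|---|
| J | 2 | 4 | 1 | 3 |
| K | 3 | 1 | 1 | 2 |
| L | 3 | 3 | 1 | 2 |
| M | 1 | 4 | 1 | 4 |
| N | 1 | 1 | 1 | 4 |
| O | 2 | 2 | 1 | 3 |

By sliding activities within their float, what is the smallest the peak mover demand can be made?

Early-start (J@1, K@1, L@1, M@1, N@1, O@1) gives peak 15: d1:15  d2:10  d3:4  d4:0  d5:0.
Shift L→3, M→4, O→2.
Schedule J@1, K@1, L@3, M@4, N@1, O@2: d1:6  d2:7  d3:6  d4:7  d5:3 — peak 7.

7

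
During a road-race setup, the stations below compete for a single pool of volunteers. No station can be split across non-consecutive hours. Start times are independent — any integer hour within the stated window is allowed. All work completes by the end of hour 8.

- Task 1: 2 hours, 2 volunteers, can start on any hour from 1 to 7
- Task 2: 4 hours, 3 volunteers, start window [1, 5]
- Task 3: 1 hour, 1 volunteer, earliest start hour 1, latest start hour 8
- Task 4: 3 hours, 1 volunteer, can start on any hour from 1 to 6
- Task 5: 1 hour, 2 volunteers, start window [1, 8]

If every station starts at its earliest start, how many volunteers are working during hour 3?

At early start, hour 3 has: Task 2, Task 4.
Demand: 3 + 1 = 4.

4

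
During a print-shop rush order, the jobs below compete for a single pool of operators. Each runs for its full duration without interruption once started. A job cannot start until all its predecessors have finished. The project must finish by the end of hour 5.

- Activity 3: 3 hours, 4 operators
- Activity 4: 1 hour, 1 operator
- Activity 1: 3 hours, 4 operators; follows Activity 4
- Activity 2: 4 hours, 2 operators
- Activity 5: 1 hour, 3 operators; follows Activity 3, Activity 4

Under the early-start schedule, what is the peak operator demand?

10

Early-start schedule: Activity 3@1, Activity 4@1, Activity 1@2, Activity 2@1, Activity 5@4.
Load per hour: hour 1: 7, hour 2: 10, hour 3: 10, hour 4: 9, hour 5: 0.
Peak is 10.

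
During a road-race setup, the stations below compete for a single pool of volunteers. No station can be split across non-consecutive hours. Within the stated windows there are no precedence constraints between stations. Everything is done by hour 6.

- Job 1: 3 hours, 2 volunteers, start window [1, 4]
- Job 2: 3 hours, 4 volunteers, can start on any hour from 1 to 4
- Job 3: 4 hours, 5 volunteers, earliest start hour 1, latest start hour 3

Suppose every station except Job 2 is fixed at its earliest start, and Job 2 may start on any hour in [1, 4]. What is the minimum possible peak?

Job 2@1: h1:11  h2:11  h3:11  h4:5  h5:0  h6:0 → peak 11
Job 2@2: h1:7  h2:11  h3:11  h4:9  h5:0  h6:0 → peak 11
Job 2@3: h1:7  h2:7  h3:11  h4:9  h5:4  h6:0 → peak 11
Job 2@4: h1:7  h2:7  h3:7  h4:9  h5:4  h6:4 → peak 9
Best is Job 2@4, peak 9.

9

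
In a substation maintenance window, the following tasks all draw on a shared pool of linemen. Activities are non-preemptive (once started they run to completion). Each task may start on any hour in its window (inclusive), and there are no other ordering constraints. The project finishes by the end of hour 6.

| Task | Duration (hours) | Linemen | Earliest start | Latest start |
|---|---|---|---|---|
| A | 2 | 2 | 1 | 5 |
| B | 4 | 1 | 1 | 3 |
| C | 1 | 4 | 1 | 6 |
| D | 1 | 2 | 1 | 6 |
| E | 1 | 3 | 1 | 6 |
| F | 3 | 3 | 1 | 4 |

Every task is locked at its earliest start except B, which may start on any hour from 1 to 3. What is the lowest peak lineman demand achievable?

14

B@1: h1:15  h2:6  h3:4  h4:1  h5:0  h6:0 → peak 15
B@2: h1:14  h2:6  h3:4  h4:1  h5:1  h6:0 → peak 14
B@3: h1:14  h2:5  h3:4  h4:1  h5:1  h6:1 → peak 14
Best is B@2, peak 14.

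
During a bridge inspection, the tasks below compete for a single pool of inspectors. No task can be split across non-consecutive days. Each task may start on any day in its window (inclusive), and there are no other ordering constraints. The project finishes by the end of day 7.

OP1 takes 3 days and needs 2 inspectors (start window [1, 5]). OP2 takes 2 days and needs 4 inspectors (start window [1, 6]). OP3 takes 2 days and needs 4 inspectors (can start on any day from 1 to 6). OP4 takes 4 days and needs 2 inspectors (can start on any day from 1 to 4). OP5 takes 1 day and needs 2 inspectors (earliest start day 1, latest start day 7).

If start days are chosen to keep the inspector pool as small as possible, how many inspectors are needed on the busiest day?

Early-start (OP1@1, OP2@1, OP3@1, OP4@1, OP5@1) gives peak 14: d1:14  d2:12  d3:4  d4:2  d5:0  d6:0  d7:0.
Shift OP3→3, OP4→4, OP5→5.
Schedule OP1@1, OP2@1, OP3@3, OP4@4, OP5@5: d1:6  d2:6  d3:6  d4:6  d5:4  d6:2  d7:2 — peak 6.

6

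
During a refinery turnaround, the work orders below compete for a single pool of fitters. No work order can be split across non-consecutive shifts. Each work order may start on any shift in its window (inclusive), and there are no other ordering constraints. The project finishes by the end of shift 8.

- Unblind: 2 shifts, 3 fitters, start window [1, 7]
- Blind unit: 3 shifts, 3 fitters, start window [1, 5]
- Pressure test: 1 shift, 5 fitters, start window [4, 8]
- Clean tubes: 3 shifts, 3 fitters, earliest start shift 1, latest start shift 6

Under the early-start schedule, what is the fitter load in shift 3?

6

At early start, shift 3 has: Blind unit, Clean tubes.
Demand: 3 + 3 = 6.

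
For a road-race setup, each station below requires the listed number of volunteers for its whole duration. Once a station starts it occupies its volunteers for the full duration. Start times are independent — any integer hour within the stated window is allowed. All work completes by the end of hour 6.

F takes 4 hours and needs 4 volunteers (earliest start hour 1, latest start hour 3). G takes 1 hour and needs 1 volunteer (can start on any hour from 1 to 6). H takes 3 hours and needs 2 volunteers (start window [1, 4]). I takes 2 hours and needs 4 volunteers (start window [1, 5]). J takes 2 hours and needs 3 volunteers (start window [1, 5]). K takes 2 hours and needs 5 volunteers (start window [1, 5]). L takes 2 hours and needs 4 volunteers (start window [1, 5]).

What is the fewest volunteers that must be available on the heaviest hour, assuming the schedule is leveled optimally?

10

Early-start (F@1, G@1, H@1, I@1, J@1, K@1, L@1) gives peak 23: h1:23  h2:22  h3:6  h4:4  h5:0  h6:0.
Shift I→3, K→5, L→5.
Schedule F@1, G@1, H@1, I@3, J@1, K@5, L@5: h1:10  h2:9  h3:10  h4:8  h5:9  h6:9 — peak 10.
Total volunteer-hours = 55 over 6 hours ⇒ peak ≥ ⌈55/6⌉ = 10, so 10 is optimal.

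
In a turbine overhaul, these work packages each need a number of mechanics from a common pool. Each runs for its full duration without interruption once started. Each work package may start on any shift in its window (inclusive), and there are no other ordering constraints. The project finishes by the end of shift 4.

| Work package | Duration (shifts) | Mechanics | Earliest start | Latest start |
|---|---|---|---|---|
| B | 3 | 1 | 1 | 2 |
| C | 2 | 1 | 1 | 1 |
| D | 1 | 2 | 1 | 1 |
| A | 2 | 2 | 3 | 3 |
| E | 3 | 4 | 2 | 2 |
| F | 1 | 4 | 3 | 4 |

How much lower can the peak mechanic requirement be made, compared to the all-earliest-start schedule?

Early-start peak: s1:4  s2:6  s3:11  s4:6 ⇒ 11.
Leveled (B@1, C@1, D@1, A@3, E@2, F@4): s1:4  s2:6  s3:7  s4:10 ⇒ 10.
Reduction 11 − 10 = 1.

1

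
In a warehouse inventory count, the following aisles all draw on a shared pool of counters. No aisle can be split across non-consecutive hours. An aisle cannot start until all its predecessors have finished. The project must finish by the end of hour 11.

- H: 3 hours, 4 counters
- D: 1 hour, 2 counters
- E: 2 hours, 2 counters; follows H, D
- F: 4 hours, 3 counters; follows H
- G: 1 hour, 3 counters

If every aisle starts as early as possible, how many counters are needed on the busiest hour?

Early-start schedule: H@1, D@1, E@4, F@4, G@1.
Load per hour: hour 1: 9, hour 2: 4, hour 3: 4, hour 4: 5, hour 5: 5, hour 6: 3, hour 7: 3, hour 8: 0, hour 9: 0, hour 10: 0, hour 11: 0.
Peak is 9.

9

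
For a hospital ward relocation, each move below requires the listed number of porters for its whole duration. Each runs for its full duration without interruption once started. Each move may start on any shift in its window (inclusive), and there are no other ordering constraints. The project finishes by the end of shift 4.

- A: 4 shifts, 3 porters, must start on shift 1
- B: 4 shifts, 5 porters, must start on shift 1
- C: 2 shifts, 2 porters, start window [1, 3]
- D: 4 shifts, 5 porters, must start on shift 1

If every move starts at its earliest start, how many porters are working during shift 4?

13

At early start, shift 4 has: A, B, D.
Demand: 3 + 5 + 5 = 13.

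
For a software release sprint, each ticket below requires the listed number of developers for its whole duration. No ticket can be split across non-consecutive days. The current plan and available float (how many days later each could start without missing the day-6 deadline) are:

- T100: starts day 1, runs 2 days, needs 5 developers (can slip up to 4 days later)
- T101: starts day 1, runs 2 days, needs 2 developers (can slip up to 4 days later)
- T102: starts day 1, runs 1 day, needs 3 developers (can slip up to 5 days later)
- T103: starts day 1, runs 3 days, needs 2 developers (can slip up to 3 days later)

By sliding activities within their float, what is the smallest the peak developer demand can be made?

5

Early-start (T100@1, T101@1, T102@1, T103@1) gives peak 12: d1:12  d2:9  d3:2  d4:0  d5:0  d6:0.
Shift T101→3, T102→3, T103→4.
Schedule T100@1, T101@3, T102@3, T103@4: d1:5  d2:5  d3:5  d4:4  d5:2  d6:2 — peak 5.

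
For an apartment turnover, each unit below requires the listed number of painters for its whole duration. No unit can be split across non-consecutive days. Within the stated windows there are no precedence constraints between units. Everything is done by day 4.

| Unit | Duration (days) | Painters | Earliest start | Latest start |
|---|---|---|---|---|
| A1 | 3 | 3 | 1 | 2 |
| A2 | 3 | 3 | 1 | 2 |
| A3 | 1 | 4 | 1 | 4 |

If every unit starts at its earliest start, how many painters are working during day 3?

6

At early start, day 3 has: A1, A2.
Demand: 3 + 3 = 6.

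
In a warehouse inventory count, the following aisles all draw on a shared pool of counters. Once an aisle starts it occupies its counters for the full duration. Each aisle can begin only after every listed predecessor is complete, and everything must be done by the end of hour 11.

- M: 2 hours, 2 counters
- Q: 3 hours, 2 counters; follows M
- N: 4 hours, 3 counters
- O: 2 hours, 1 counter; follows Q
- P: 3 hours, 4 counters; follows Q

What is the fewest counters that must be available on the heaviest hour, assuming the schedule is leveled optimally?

Schedule M@1, Q@3, N@1, O@6, P@6: h1:5  h2:5  h3:5  h4:5  h5:2  h6:5  h7:5  h8:4  h9:0  h10:0  h11:0 — peak 5.

5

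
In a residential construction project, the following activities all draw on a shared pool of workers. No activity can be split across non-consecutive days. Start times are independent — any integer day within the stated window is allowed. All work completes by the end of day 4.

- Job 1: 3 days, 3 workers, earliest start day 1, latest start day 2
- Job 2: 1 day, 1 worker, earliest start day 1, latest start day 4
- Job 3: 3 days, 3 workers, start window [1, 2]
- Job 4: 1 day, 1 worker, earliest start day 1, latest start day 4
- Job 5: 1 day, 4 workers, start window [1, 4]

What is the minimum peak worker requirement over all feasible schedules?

Early-start (Job 1@1, Job 2@1, Job 3@1, Job 4@1, Job 5@1) gives peak 12: d1:12  d2:6  d3:6  d4:0.
Shift Job 2→4, Job 4→4, Job 5→4.
Schedule Job 1@1, Job 2@4, Job 3@1, Job 4@4, Job 5@4: d1:6  d2:6  d3:6  d4:6 — peak 6.
Total worker-days = 24 over 4 days ⇒ peak ≥ ⌈24/4⌉ = 6, so 6 is optimal.

6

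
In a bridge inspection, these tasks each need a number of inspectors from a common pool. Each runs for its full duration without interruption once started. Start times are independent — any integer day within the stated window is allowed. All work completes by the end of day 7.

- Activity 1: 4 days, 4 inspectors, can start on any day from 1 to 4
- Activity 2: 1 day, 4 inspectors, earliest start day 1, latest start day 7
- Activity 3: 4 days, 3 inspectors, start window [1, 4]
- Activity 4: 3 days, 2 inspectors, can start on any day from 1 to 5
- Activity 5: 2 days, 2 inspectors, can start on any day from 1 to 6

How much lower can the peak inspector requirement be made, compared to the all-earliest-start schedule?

Early-start peak: d1:15  d2:11  d3:9  d4:7  d5:0  d6:0  d7:0 ⇒ 15.
Leveled (Activity 1@1, Activity 2@5, Activity 3@1, Activity 4@5, Activity 5@6): d1:7  d2:7  d3:7  d4:7  d5:6  d6:4  d7:4 ⇒ 7.
Reduction 15 − 7 = 8.

8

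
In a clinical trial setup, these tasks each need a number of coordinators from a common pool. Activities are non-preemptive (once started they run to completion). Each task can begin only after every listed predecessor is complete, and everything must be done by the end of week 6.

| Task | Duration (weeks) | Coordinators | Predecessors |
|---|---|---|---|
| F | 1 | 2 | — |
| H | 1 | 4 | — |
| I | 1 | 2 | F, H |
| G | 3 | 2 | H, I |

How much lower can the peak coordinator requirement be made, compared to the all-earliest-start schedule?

2

Early-start peak: w1:6  w2:2  w3:2  w4:2  w5:2  w6:0 ⇒ 6.
Leveled (F@1, H@2, I@3, G@4): w1:2  w2:4  w3:2  w4:2  w5:2  w6:2 ⇒ 4.
Reduction 6 − 4 = 2.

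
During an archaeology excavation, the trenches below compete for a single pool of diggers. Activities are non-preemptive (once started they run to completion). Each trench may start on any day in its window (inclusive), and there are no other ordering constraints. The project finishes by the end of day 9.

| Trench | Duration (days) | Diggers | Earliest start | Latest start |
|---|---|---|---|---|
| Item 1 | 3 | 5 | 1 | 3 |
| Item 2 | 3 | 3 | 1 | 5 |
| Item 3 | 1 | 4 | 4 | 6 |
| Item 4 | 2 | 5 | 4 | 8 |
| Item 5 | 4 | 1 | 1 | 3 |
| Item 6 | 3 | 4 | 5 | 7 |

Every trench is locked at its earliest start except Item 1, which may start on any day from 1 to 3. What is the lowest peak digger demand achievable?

Item 1@1: d1:9  d2:9  d3:9  d4:10  d5:9  d6:4  d7:4  d8:0  d9:0 → peak 10
Item 1@2: d1:4  d2:9  d3:9  d4:15  d5:9  d6:4  d7:4  d8:0  d9:0 → peak 15
Item 1@3: d1:4  d2:4  d3:9  d4:15  d5:14  d6:4  d7:4  d8:0  d9:0 → peak 15
Best is Item 1@1, peak 10.

10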